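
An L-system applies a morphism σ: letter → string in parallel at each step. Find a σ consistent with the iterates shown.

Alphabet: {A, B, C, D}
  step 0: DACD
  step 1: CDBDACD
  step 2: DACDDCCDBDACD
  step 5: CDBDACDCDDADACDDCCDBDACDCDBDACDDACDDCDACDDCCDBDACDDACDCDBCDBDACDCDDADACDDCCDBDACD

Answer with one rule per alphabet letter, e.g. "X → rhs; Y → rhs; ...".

A->B, B->DC, C->DA, D->CD

  step 1 ⇒ step 2: CDBDACD ⇒ DA·CD·DC·CD·B·DA·CD
    A ↦ B
    B ↦ DC
    C ↦ DA
    D ↦ CD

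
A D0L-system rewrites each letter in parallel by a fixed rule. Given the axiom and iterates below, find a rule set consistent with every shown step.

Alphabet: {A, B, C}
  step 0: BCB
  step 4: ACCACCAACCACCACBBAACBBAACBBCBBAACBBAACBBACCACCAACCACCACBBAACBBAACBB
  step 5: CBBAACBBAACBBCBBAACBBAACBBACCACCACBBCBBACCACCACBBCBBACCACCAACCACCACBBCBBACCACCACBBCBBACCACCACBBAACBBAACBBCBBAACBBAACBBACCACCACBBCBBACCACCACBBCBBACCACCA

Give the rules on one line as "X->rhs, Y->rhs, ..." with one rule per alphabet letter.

  step 4 ⇒ step 5: ACCACCAACCACCACBBAACBBAACBBCBBAACBBAACBBACCACCAACCACCACBBAACBBAACBB ⇒ CBB·A·A·CBB·A·A·CBB·CBB·A·A·CBB·A·A·CBB·A·CCA·CCA·CBB·CBB·A·CCA·CCA·CBB·CBB·A·CCA·CCA·A·CCA·CCA·CBB·CBB·A·CCA·CCA·CBB·CBB·A·CCA·CCA·CBB·A·A·CBB·A·A·CBB·CBB·A·A·CBB·A·A·CBB·A·CCA·CCA·CBB·CBB·A·CCA·CCA·CBB·CBB·A·CCA·CCA
    A ↦ CBB
    B ↦ CCA
    C ↦ A

A->CBB, B->CCA, C->A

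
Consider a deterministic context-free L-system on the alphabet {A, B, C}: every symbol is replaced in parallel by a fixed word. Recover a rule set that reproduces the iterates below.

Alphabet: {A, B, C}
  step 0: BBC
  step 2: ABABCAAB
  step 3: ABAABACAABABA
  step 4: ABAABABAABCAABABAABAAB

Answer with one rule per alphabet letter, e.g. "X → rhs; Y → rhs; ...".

A->AB, B->A, C->CA

  step 3 ⇒ step 4: ABAABACAABABA ⇒ AB·A·AB·AB·A·AB·CA·AB·AB·A·AB·A·AB
    A ↦ AB
    B ↦ A
    C ↦ CA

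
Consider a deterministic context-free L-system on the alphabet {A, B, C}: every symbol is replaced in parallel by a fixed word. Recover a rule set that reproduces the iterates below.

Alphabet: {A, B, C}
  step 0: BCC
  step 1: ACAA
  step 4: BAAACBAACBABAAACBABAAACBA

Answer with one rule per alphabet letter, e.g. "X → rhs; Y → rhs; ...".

  step 0 ⇒ step 1: BCC ⇒ AC·A·A
    B ↦ AC
    C ↦ A
    A ↦ BA  (constrained at step 1)

A->BA, B->AC, C->A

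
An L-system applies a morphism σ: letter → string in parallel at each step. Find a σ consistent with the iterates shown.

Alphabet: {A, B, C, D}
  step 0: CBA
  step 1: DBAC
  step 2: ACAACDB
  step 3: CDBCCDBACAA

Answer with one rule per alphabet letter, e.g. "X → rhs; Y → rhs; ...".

A->C, B->A, C->DB, D->ACA

  step 2 ⇒ step 3: ACAACDB ⇒ C·DB·C·C·DB·ACA·A
    A ↦ C
    B ↦ A
    C ↦ DB
    D ↦ ACA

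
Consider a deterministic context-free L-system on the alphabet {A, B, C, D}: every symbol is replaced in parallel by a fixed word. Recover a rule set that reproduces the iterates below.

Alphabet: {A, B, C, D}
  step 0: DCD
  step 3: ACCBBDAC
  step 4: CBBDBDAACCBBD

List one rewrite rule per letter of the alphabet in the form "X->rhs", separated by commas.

A->CB, B->A, C->BD, D->C

  step 3 ⇒ step 4: ACCBBDAC ⇒ CB·BD·BD·A·A·C·CB·BD
    A ↦ CB
    B ↦ A
    C ↦ BD
    D ↦ C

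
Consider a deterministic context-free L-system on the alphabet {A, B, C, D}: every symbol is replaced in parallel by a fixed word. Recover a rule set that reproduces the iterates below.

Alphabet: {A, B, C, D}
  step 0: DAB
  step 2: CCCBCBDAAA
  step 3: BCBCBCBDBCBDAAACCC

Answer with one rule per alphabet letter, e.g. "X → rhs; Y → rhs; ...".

A->C, B->BD, C->BC, D->AAA

  step 2 ⇒ step 3: CCCBCBDAAA ⇒ BC·BC·BC·BD·BC·BD·AAA·C·C·C
    A ↦ C
    B ↦ BD
    C ↦ BC
    D ↦ AAA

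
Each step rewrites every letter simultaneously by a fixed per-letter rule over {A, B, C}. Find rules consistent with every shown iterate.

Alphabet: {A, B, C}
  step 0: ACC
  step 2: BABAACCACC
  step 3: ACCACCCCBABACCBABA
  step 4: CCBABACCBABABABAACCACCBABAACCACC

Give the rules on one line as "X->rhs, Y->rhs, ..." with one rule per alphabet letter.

  step 3 ⇒ step 4: ACCACCCCBABACCBABA ⇒ CC·BA·BA·CC·BA·BA·BA·BA·A·CC·A·CC·BA·BA·A·CC·A·CC
    A ↦ CC
    B ↦ A
    C ↦ BA

A->CC, B->A, C->BA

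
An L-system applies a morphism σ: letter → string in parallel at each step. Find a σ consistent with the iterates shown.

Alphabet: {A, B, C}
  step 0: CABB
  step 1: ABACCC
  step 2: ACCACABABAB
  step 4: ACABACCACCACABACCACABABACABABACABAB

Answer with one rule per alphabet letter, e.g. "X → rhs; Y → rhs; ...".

A->AC, B->C, C->AB

  step 1 ⇒ step 2: ABACCC ⇒ AC·C·AC·AB·AB·AB
    A ↦ AC
    B ↦ C
    C ↦ AB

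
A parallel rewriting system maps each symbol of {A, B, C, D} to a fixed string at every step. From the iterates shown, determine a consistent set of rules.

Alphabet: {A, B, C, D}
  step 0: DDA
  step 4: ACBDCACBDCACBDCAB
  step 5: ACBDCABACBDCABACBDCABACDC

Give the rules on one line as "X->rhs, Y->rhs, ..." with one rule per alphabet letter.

A->AC, B->DC, C->B, D->A

  step 4 ⇒ step 5: ACBDCACBDCACBDCAB ⇒ AC·B·DC·A·B·AC·B·DC·A·B·AC·B·DC·A·B·AC·DC
    A ↦ AC
    B ↦ DC
    C ↦ B
    D ↦ A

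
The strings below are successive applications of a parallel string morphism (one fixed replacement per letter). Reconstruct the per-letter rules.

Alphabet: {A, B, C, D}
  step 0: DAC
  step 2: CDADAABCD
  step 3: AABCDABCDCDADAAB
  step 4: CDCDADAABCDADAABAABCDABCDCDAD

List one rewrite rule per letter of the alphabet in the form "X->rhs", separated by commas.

A->CD, B->AD, C->A, D->AB

  step 3 ⇒ step 4: AABCDABCDCDADAAB ⇒ CD·CD·AD·A·AB·CD·AD·A·AB·A·AB·CD·AB·CD·CD·AD
    A ↦ CD
    B ↦ AD
    C ↦ A
    D ↦ AB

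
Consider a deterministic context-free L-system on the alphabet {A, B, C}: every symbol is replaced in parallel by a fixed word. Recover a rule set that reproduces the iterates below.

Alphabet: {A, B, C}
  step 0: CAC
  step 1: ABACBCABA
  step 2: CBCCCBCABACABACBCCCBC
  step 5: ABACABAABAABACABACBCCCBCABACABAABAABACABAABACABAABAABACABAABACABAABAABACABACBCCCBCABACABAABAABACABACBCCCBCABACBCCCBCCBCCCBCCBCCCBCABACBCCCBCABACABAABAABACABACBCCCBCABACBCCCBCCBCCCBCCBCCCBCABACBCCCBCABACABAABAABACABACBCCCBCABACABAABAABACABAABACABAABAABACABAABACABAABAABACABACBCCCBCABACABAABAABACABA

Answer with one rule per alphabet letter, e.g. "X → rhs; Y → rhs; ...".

A->CBC, B->C, C->ABA

  step 1 ⇒ step 2: ABACBCABA ⇒ CBC·C·CBC·ABA·C·ABA·CBC·C·CBC
    A ↦ CBC
    B ↦ C
    C ↦ ABA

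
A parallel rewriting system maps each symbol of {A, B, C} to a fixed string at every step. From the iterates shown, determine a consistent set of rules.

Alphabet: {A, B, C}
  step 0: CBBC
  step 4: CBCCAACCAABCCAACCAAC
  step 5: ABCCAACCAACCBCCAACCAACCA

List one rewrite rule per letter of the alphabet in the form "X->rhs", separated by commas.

A->C, B->BCC, C->A

  step 4 ⇒ step 5: CBCCAACCAABCCAACCAAC ⇒ A·BCC·A·A·C·C·A·A·C·C·BCC·A·A·C·C·A·A·C·C·A
    A ↦ C
    B ↦ BCC
    C ↦ A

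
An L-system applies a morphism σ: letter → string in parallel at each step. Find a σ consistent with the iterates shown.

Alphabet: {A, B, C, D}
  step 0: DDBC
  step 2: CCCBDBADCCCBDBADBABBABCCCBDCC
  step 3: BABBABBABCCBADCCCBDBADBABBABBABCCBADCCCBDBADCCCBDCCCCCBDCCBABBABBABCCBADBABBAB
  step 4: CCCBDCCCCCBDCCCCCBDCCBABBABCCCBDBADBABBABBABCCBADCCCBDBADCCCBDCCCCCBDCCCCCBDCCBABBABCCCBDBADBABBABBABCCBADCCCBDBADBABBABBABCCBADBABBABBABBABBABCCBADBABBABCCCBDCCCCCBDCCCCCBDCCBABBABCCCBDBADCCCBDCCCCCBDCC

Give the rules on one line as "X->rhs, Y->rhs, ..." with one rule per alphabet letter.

A->CBD, B->CC, C->BAB, D->BAD

  step 3 ⇒ step 4: BABBABBABCCBADCCCBDBADBABBABBABCCBADCCCBDBADCCCBDCCCCCBDCCBABBABBABCCBADBABBAB ⇒ CC·CBD·CC·CC·CBD·CC·CC·CBD·CC·BAB·BAB·CC·CBD·BAD·BAB·BAB·BAB·CC·BAD·CC·CBD·BAD·CC·CBD·CC·CC·CBD·CC·CC·CBD·CC·BAB·BAB·CC·CBD·BAD·BAB·BAB·BAB·CC·BAD·CC·CBD·BAD·BAB·BAB·BAB·CC·BAD·BAB·BAB·BAB·BAB·BAB·CC·BAD·BAB·BAB·CC·CBD·CC·CC·CBD·CC·CC·CBD·CC·BAB·BAB·CC·CBD·BAD·CC·CBD·CC·CC·CBD·CC
    A ↦ CBD
    B ↦ CC
    C ↦ BAB
    D ↦ BAD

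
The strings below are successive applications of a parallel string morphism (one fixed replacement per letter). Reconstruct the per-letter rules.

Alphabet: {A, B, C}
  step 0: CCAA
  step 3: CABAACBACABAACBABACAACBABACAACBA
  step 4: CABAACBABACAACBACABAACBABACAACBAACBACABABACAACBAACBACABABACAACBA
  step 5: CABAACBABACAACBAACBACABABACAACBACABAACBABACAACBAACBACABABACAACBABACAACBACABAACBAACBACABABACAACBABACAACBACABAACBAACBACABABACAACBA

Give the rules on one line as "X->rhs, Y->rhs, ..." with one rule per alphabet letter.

  step 4 ⇒ step 5: CABAACBABACAACBACABAACBABACAACBAACBACABABACAACBAACBACABABACAACBA ⇒ CA·BA·AC·BA·BA·CA·AC·BA·AC·BA·CA·BA·BA·CA·AC·BA·CA·BA·AC·BA·BA·CA·AC·BA·AC·BA·CA·BA·BA·CA·AC·BA·BA·CA·AC·BA·CA·BA·AC·BA·AC·BA·CA·BA·BA·CA·AC·BA·BA·CA·AC·BA·CA·BA·AC·BA·AC·BA·CA·BA·BA·CA·AC·BA
    A ↦ BA
    B ↦ AC
    C ↦ CA

A->BA, B->AC, C->CA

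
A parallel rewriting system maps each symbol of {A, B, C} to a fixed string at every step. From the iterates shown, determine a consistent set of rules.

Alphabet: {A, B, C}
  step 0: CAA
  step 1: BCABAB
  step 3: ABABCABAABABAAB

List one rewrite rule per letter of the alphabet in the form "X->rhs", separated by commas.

  step 0 ⇒ step 1: CAA ⇒ BC·AB·AB
    A ↦ AB
    C ↦ BC
    B ↦ A  (constrained at step 1)

A->AB, B->A, C->BC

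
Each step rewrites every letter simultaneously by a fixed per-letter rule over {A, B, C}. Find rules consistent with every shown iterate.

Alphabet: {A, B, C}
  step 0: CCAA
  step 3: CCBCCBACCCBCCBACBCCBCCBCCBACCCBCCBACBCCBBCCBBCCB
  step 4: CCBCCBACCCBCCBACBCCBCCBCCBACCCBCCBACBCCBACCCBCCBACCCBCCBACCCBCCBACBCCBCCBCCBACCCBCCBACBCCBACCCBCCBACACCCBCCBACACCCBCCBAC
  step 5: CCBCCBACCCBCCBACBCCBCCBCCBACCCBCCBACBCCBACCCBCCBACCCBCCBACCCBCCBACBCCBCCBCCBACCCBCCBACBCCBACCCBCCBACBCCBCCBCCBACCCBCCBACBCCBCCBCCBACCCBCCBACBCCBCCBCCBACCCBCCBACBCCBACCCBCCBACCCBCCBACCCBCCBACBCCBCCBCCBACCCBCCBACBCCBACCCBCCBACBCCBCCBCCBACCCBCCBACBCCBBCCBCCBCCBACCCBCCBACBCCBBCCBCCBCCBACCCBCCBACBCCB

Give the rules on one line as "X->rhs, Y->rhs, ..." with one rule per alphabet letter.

  step 4 ⇒ step 5: CCBCCBACCCBCCBACBCCBCCBCCBACCCBCCBACBCCBACCCBCCBACCCBCCBACCCBCCBACBCCBCCBCCBACCCBCCBACBCCBACCCBCCBACACCCBCCBACACCCBCCBAC ⇒ CCB·CCB·AC·CCB·CCB·AC·B·CCB·CCB·CCB·AC·CCB·CCB·AC·B·CCB·AC·CCB·CCB·AC·CCB·CCB·AC·CCB·CCB·AC·B·CCB·CCB·CCB·AC·CCB·CCB·AC·B·CCB·AC·CCB·CCB·AC·B·CCB·CCB·CCB·AC·CCB·CCB·AC·B·CCB·CCB·CCB·AC·CCB·CCB·AC·B·CCB·CCB·CCB·AC·CCB·CCB·AC·B·CCB·AC·CCB·CCB·AC·CCB·CCB·AC·CCB·CCB·AC·B·CCB·CCB·CCB·AC·CCB·CCB·AC·B·CCB·AC·CCB·CCB·AC·B·CCB·CCB·CCB·AC·CCB·CCB·AC·B·CCB·B·CCB·CCB·CCB·AC·CCB·CCB·AC·B·CCB·B·CCB·CCB·CCB·AC·CCB·CCB·AC·B·CCB
    A ↦ B
    B ↦ AC
    C ↦ CCB

A->B, B->AC, C->CCB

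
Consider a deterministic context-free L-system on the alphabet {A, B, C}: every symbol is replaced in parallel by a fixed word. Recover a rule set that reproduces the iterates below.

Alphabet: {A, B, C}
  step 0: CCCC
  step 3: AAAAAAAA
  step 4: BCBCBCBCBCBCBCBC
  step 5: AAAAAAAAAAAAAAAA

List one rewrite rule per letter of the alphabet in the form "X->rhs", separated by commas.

  step 4 ⇒ step 5: BCBCBCBCBCBCBCBC ⇒ A·A·A·A·A·A·A·A·A·A·A·A·A·A·A·A
    B ↦ A
    C ↦ A
  step 3 ⇒ step 4: AAAAAAAA ⇒ BC·BC·BC·BC·BC·BC·BC·BC
    A ↦ BC

A->BC, B->A, C->A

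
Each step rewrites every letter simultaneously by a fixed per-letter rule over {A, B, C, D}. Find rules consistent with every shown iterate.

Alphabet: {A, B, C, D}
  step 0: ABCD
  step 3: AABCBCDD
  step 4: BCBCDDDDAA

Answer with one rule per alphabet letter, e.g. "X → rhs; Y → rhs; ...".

  step 3 ⇒ step 4: AABCBCDD ⇒ BC·BC·D·D·D·D·A·A
    A ↦ BC
    B ↦ D
    C ↦ D
    D ↦ A

A->BC, B->D, C->D, D->A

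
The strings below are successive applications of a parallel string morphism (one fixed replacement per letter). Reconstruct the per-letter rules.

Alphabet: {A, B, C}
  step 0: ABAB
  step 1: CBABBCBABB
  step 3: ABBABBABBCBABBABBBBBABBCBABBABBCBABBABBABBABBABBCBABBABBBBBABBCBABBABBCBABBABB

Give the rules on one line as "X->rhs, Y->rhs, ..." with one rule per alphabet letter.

A->CB, B->ABB, C->BBB

  step 0 ⇒ step 1: ABAB ⇒ CB·ABB·CB·ABB
    A ↦ CB
    B ↦ ABB
    C ↦ BBB  (constrained at step 1)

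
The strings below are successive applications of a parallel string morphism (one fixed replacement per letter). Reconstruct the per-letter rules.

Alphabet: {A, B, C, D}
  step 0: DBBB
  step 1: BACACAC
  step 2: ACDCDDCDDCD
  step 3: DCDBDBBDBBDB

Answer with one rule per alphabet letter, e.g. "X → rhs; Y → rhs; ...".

A->DC, B->AC, C->D, D->B

  step 2 ⇒ step 3: ACDCDDCDDCD ⇒ DC·D·B·D·B·B·D·B·B·D·B
    A ↦ DC
    C ↦ D
    D ↦ B
  step 0 ⇒ step 1: DBBB ⇒ B·AC·AC·AC
    B ↦ AC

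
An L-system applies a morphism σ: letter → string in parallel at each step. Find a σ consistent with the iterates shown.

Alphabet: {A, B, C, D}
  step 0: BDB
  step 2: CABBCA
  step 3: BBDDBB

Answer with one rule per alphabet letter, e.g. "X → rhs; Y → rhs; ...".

A->B, B->D, C->B, D->CA

  step 2 ⇒ step 3: CABBCA ⇒ B·B·D·D·B·B
    A ↦ B
    B ↦ D
    C ↦ B
    D ↦ CA  (constrained at step 0)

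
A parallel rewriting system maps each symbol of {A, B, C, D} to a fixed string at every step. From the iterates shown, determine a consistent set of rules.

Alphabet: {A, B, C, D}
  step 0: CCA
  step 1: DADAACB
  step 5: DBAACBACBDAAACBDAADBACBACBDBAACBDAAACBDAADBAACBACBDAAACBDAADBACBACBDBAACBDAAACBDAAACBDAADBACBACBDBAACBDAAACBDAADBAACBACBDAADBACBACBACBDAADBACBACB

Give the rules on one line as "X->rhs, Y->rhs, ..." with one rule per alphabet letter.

A->ACB, B->A, C->DA, D->DB

  step 0 ⇒ step 1: CCA ⇒ DA·DA·ACB
    A ↦ ACB
    C ↦ DA
    B ↦ A  (constrained at step 1)
    D ↦ DB  (constrained at step 1)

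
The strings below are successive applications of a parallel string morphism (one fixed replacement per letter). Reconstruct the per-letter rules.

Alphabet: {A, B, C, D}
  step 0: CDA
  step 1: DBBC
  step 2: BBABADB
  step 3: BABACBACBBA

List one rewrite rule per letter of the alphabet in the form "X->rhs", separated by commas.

A->C, B->BA, C->DB, D->B

  step 2 ⇒ step 3: BBABADB ⇒ BA·BA·C·BA·C·B·BA
    A ↦ C
    B ↦ BA
    D ↦ B
  step 0 ⇒ step 1: CDA ⇒ DB·B·C
    C ↦ DB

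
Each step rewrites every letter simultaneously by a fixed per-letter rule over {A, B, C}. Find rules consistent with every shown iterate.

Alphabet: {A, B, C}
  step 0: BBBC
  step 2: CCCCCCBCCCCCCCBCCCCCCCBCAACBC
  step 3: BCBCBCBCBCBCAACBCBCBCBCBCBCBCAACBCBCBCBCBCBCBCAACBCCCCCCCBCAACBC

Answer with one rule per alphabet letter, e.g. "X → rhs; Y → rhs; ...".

  step 2 ⇒ step 3: CCCCCCBCCCCCCCBCCCCCCCBCAACBC ⇒ BC·BC·BC·BC·BC·BC·AAC·BC·BC·BC·BC·BC·BC·BC·AAC·BC·BC·BC·BC·BC·BC·BC·AAC·BC·CCC·CCC·BC·AAC·BC
    A ↦ CCC
    B ↦ AAC
    C ↦ BC

A->CCC, B->AAC, C->BC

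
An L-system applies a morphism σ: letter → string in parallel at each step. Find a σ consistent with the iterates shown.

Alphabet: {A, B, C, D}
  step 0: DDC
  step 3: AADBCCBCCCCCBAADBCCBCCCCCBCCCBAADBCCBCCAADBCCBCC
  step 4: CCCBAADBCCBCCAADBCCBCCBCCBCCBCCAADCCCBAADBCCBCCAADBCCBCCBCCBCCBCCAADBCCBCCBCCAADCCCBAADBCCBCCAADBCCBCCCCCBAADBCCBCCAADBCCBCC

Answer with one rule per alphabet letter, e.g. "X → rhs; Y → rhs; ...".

A->C, B->AAD, C->BCC, D->CB

  step 3 ⇒ step 4: AADBCCBCCCCCBAADBCCBCCCCCBCCCBAADBCCBCCAADBCCBCC ⇒ C·C·CB·AAD·BCC·BCC·AAD·BCC·BCC·BCC·BCC·BCC·AAD·C·C·CB·AAD·BCC·BCC·AAD·BCC·BCC·BCC·BCC·BCC·AAD·BCC·BCC·BCC·AAD·C·C·CB·AAD·BCC·BCC·AAD·BCC·BCC·C·C·CB·AAD·BCC·BCC·AAD·BCC·BCC
    A ↦ C
    B ↦ AAD
    C ↦ BCC
    D ↦ CB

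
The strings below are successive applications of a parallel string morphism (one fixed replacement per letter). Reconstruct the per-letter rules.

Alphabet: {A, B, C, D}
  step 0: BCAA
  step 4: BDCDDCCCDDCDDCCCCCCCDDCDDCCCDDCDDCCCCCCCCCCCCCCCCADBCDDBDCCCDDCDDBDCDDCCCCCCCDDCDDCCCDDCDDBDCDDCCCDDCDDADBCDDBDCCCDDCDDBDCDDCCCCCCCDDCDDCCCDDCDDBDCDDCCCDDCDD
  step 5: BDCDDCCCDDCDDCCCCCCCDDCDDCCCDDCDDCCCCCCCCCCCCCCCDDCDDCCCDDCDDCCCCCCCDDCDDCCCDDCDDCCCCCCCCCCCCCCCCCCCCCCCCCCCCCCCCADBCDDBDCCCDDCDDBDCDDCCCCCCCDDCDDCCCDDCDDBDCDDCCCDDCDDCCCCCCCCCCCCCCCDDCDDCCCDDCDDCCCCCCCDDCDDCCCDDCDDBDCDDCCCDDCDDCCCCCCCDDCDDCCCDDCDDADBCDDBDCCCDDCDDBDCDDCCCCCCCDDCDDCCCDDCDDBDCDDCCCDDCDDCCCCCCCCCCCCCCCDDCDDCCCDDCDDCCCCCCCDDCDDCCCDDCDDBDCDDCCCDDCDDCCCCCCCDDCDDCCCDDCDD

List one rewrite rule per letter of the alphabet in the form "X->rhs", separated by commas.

  step 4 ⇒ step 5: BDCDDCCCDDCDDCCCCCCCDDCDDCCCDDCDDCCCCCCCCCCCCCCCCADBCDDBDCCCDDCDDBDCDDCCCCCCCDDCDDCCCDDCDDBDCDDCCCDDCDDADBCDDBDCCCDDCDDBDCDDCCCCCCCDDCDDCCCDDCDDBDCDDCCCDDCDD ⇒ BD·CDD·CC·CDD·CDD·CC·CC·CC·CDD·CDD·CC·CDD·CDD·CC·CC·CC·CC·CC·CC·CC·CDD·CDD·CC·CDD·CDD·CC·CC·CC·CDD·CDD·CC·CDD·CDD·CC·CC·CC·CC·CC·CC·CC·CC·CC·CC·CC·CC·CC·CC·CC·CC·ADB·CDD·BD·CC·CDD·CDD·BD·CDD·CC·CC·CC·CDD·CDD·CC·CDD·CDD·BD·CDD·CC·CDD·CDD·CC·CC·CC·CC·CC·CC·CC·CDD·CDD·CC·CDD·CDD·CC·CC·CC·CDD·CDD·CC·CDD·CDD·BD·CDD·CC·CDD·CDD·CC·CC·CC·CDD·CDD·CC·CDD·CDD·ADB·CDD·BD·CC·CDD·CDD·BD·CDD·CC·CC·CC·CDD·CDD·CC·CDD·CDD·BD·CDD·CC·CDD·CDD·CC·CC·CC·CC·CC·CC·CC·CDD·CDD·CC·CDD·CDD·CC·CC·CC·CDD·CDD·CC·CDD·CDD·BD·CDD·CC·CDD·CDD·CC·CC·CC·CDD·CDD·CC·CDD·CDD
    A ↦ ADB
    B ↦ BD
    C ↦ CC
    D ↦ CDD

A->ADB, B->BD, C->CC, D->CDD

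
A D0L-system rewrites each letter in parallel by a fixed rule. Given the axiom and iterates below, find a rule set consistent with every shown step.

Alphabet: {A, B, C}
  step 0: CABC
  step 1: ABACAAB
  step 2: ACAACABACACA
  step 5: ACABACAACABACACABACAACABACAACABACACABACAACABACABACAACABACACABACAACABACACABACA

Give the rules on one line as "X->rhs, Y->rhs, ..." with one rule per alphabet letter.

  step 1 ⇒ step 2: ABACAAB ⇒ AC·A·AC·AB·AC·AC·A
    A ↦ AC
    B ↦ A
    C ↦ AB

A->AC, B->A, C->AB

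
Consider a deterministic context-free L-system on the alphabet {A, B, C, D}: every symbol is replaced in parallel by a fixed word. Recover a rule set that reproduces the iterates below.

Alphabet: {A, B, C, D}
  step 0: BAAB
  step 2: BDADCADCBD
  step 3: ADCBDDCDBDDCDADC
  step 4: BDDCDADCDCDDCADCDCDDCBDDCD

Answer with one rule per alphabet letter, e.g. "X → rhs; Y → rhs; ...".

A->BD, B->A, C->D, D->DC

  step 3 ⇒ step 4: ADCBDDCDBDDCDADC ⇒ BD·DC·D·A·DC·DC·D·DC·A·DC·DC·D·DC·BD·DC·D
    A ↦ BD
    B ↦ A
    C ↦ D
    D ↦ DC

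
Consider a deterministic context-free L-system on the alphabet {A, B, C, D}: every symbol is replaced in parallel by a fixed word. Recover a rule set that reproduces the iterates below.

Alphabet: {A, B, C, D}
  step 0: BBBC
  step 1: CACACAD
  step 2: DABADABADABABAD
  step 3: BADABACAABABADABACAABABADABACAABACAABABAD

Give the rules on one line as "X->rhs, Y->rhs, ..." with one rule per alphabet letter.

A->ABA, B->CA, C->D, D->BAD

  step 2 ⇒ step 3: DABADABADABABAD ⇒ BAD·ABA·CA·ABA·BAD·ABA·CA·ABA·BAD·ABA·CA·ABA·CA·ABA·BAD
    A ↦ ABA
    B ↦ CA
    D ↦ BAD
  step 0 ⇒ step 1: BBBC ⇒ CA·CA·CA·D
    C ↦ D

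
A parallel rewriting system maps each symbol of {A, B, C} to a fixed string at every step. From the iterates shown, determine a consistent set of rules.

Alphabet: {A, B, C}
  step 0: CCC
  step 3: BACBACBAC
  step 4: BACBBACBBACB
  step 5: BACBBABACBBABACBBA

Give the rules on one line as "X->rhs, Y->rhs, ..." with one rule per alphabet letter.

  step 4 ⇒ step 5: BACBBACBBACB ⇒ BA·C·B·BA·BA·C·B·BA·BA·C·B·BA
    A ↦ C
    B ↦ BA
    C ↦ B

A->C, B->BA, C->B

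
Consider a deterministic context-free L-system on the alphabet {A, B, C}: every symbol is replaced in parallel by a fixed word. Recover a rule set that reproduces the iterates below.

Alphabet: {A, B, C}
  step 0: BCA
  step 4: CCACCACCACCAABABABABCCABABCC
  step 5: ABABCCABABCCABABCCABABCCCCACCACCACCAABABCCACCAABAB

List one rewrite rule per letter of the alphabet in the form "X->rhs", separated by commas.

A->CC, B->A, C->AB

  step 4 ⇒ step 5: CCACCACCACCAABABABABCCABABCC ⇒ AB·AB·CC·AB·AB·CC·AB·AB·CC·AB·AB·CC·CC·A·CC·A·CC·A·CC·A·AB·AB·CC·A·CC·A·AB·AB
    A ↦ CC
    B ↦ A
    C ↦ AB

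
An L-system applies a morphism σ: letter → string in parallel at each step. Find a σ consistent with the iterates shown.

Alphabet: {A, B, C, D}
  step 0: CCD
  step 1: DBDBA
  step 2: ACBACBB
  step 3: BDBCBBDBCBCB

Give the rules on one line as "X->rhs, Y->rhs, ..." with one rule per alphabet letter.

A->B, B->CB, C->DB, D->A

  step 2 ⇒ step 3: ACBACBB ⇒ B·DB·CB·B·DB·CB·CB
    A ↦ B
    B ↦ CB
    C ↦ DB
  step 0 ⇒ step 1: CCD ⇒ DB·DB·A
    D ↦ A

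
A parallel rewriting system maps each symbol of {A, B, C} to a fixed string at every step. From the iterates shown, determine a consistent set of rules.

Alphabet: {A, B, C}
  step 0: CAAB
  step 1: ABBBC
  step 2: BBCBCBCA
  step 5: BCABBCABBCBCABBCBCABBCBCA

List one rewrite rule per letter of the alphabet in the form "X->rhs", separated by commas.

  step 1 ⇒ step 2: ABBBC ⇒ B·BC·BC·BC·A
    A ↦ B
    B ↦ BC
    C ↦ A

A->B, B->BC, C->A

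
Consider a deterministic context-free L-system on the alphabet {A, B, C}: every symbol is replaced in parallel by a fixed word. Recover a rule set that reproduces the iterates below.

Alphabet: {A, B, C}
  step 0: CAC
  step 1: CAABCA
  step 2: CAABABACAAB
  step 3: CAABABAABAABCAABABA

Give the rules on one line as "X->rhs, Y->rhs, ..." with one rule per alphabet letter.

A->AB, B->A, C->CA

  step 2 ⇒ step 3: CAABABACAAB ⇒ CA·AB·AB·A·AB·A·AB·CA·AB·AB·A
    A ↦ AB
    B ↦ A
    C ↦ CA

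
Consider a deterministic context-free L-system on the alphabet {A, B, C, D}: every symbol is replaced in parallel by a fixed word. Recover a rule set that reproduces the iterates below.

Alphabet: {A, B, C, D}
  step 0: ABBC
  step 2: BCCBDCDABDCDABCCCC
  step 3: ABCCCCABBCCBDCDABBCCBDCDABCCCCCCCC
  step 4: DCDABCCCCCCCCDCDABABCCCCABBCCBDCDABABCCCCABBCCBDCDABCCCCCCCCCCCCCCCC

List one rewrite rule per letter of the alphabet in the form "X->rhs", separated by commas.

A->DCD, B->AB, C->CC, D->B

  step 3 ⇒ step 4: ABCCCCABBCCBDCDABBCCBDCDABCCCCCCCC ⇒ DCD·AB·CC·CC·CC·CC·DCD·AB·AB·CC·CC·AB·B·CC·B·DCD·AB·AB·CC·CC·AB·B·CC·B·DCD·AB·CC·CC·CC·CC·CC·CC·CC·CC
    A ↦ DCD
    B ↦ AB
    C ↦ CC
    D ↦ B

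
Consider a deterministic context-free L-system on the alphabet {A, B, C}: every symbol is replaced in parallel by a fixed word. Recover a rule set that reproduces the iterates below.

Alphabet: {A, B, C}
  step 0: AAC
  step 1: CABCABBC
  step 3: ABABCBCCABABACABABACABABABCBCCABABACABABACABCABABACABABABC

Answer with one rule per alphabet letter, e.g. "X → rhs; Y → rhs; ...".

  step 0 ⇒ step 1: AAC ⇒ CAB·CAB·BC
    A ↦ CAB
    C ↦ BC
    B ↦ ABA  (constrained at step 1)

A->CAB, B->ABA, C->BC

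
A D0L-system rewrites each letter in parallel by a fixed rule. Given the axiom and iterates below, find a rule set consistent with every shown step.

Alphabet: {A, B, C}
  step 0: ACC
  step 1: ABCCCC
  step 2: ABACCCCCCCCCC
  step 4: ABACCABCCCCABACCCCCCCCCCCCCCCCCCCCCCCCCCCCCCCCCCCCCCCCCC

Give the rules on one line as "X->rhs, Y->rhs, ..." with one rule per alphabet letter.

A->AB, B->ACC, C->CC

  step 1 ⇒ step 2: ABCCCC ⇒ AB·ACC·CC·CC·CC·CC
    A ↦ AB
    B ↦ ACC
    C ↦ CC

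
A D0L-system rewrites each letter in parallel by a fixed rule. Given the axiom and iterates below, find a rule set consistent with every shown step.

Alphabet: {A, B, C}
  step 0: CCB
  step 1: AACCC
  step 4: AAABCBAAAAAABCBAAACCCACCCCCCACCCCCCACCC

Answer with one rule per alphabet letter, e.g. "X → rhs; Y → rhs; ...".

A->BCB, B->CCC, C->A

  step 0 ⇒ step 1: CCB ⇒ A·A·CCC
    B ↦ CCC
    C ↦ A
    A ↦ BCB  (constrained at step 1)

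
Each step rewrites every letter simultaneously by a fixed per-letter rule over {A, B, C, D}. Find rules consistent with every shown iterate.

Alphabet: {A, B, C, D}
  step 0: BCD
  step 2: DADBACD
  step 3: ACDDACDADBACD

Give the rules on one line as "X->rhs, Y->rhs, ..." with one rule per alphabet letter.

A->D, B->A, C->B, D->ACD

  step 2 ⇒ step 3: DADBACD ⇒ ACD·D·ACD·A·D·B·ACD
    A ↦ D
    B ↦ A
    C ↦ B
    D ↦ ACD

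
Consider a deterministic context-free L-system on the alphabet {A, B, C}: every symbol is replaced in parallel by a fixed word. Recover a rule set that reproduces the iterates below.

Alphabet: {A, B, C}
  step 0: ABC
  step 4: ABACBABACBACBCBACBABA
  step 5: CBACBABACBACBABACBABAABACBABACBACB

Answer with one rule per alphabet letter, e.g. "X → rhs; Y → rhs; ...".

A->CB, B->A, C->AB

  step 4 ⇒ step 5: ABACBABACBACBCBACBABA ⇒ CB·A·CB·AB·A·CB·A·CB·AB·A·CB·AB·A·AB·A·CB·AB·A·CB·A·CB
    A ↦ CB
    B ↦ A
    C ↦ AB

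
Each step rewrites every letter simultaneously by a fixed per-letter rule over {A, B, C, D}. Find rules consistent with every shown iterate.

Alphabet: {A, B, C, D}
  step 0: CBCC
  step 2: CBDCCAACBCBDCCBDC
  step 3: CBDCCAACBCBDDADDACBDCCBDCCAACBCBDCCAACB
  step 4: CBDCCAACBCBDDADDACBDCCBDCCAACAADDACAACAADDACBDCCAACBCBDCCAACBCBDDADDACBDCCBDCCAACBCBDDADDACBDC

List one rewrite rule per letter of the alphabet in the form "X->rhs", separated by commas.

  step 3 ⇒ step 4: CBDCCAACBCBDDADDACBDCCBDCCAACBCBDCCAACB ⇒ CB·DC·CAA·CB·CB·DDA·DDA·CB·DC·CB·DC·CAA·CAA·DDA·CAA·CAA·DDA·CB·DC·CAA·CB·CB·DC·CAA·CB·CB·DDA·DDA·CB·DC·CB·DC·CAA·CB·CB·DDA·DDA·CB·DC
    A ↦ DDA
    B ↦ DC
    C ↦ CB
    D ↦ CAA

A->DDA, B->DC, C->CB, D->CAA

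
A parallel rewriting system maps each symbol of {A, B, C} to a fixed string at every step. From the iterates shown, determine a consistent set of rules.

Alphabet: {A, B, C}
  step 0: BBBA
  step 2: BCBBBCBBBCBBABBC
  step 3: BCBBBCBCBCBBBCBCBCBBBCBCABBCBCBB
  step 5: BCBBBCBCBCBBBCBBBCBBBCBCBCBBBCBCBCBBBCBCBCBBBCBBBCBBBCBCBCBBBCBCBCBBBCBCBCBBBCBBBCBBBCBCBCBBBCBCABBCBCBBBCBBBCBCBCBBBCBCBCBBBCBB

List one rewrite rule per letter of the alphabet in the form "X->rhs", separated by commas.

  step 2 ⇒ step 3: BCBBBCBBBCBBABBC ⇒ BC·BB·BC·BC·BC·BB·BC·BC·BC·BB·BC·BC·AB·BC·BC·BB
    A ↦ AB
    B ↦ BC
    C ↦ BB

A->AB, B->BC, C->BB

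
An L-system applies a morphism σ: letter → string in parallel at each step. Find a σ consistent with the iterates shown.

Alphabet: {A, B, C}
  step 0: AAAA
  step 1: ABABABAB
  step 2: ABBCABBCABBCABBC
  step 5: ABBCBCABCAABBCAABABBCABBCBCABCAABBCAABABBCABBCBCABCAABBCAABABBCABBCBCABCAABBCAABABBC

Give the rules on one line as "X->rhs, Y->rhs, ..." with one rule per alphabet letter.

  step 1 ⇒ step 2: ABABABAB ⇒ AB·BC·AB·BC·AB·BC·AB·BC
    A ↦ AB
    B ↦ BC
    C ↦ A  (constrained at step 2)

A->AB, B->BC, C->A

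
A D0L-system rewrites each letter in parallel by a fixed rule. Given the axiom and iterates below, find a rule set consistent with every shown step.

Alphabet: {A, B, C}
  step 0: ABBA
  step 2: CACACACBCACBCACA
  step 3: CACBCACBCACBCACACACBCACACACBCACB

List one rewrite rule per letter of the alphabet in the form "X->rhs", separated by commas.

  step 2 ⇒ step 3: CACACACBCACBCACA ⇒ CA·CB·CA·CB·CA·CB·CA·CA·CA·CB·CA·CA·CA·CB·CA·CB
    A ↦ CB
    B ↦ CA
    C ↦ CA

A->CB, B->CA, C->CA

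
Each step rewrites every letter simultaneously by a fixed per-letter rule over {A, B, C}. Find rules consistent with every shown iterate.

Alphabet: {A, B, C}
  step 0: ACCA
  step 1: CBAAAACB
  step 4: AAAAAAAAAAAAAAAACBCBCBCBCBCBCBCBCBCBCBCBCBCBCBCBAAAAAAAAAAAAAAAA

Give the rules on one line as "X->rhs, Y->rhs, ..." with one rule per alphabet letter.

A->CB, B->AA, C->AA

  step 0 ⇒ step 1: ACCA ⇒ CB·AA·AA·CB
    A ↦ CB
    C ↦ AA
    B ↦ AA  (constrained at step 1)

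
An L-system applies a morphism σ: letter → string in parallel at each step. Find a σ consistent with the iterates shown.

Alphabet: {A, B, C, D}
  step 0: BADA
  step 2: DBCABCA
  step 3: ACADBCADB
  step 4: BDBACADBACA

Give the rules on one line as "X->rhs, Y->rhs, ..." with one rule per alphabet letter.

A->B, B->CA, C->D, D->A

  step 3 ⇒ step 4: ACADBCADB ⇒ B·D·B·A·CA·D·B·A·CA
    A ↦ B
    B ↦ CA
    C ↦ D
    D ↦ A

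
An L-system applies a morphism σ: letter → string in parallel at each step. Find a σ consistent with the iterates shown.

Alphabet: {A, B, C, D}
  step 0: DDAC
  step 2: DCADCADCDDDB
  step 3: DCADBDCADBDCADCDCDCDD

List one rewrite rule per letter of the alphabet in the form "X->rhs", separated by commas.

A->DB, B->DD, C->A, D->DC

  step 2 ⇒ step 3: DCADCADCDDDB ⇒ DC·A·DB·DC·A·DB·DC·A·DC·DC·DC·DD
    A ↦ DB
    B ↦ DD
    C ↦ A
    D ↦ DC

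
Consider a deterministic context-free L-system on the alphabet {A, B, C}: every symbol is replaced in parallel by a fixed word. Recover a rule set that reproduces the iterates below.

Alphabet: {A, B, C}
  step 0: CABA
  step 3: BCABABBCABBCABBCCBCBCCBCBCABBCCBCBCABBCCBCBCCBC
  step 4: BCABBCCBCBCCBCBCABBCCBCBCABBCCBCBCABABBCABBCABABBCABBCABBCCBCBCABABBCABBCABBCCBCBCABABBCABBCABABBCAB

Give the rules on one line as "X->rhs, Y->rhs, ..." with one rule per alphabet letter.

  step 3 ⇒ step 4: BCABABBCABBCABBCCBCBCCBCBCABBCCBCBCABBCCBCBCCBC ⇒ BC·AB·BCC·BC·BCC·BC·BC·AB·BCC·BC·BC·AB·BCC·BC·BC·AB·AB·BC·AB·BC·AB·AB·BC·AB·BC·AB·BCC·BC·BC·AB·AB·BC·AB·BC·AB·BCC·BC·BC·AB·AB·BC·AB·BC·AB·AB·BC·AB
    A ↦ BCC
    B ↦ BC
    C ↦ AB

A->BCC, B->BC, C->AB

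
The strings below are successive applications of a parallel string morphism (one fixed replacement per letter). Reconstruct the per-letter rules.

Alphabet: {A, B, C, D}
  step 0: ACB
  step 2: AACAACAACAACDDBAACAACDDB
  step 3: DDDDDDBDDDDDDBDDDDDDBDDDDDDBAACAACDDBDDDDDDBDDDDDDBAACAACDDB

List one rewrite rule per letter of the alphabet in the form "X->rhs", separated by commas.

A->DD, B->DDB, C->DDB, D->AAC

  step 2 ⇒ step 3: AACAACAACAACDDBAACAACDDB ⇒ DD·DD·DDB·DD·DD·DDB·DD·DD·DDB·DD·DD·DDB·AAC·AAC·DDB·DD·DD·DDB·DD·DD·DDB·AAC·AAC·DDB
    A ↦ DD
    B ↦ DDB
    C ↦ DDB
    D ↦ AAC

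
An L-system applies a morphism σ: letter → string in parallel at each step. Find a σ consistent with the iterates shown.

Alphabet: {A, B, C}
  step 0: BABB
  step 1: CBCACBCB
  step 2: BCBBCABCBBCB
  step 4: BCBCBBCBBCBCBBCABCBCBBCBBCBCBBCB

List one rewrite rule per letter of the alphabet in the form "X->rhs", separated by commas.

  step 1 ⇒ step 2: CBCACBCB ⇒ B·CB·B·CA·B·CB·B·CB
    A ↦ CA
    B ↦ CB
    C ↦ B

A->CA, B->CB, C->B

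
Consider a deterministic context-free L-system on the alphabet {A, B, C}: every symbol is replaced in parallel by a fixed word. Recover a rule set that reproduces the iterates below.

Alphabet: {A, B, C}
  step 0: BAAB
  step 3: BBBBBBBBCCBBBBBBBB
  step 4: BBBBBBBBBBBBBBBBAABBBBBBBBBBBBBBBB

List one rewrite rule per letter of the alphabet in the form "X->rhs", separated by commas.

  step 3 ⇒ step 4: BBBBBBBBCCBBBBBBBB ⇒ BB·BB·BB·BB·BB·BB·BB·BB·A·A·BB·BB·BB·BB·BB·BB·BB·BB
    B ↦ BB
    C ↦ A
    A ↦ C  (constrained at step 0)

A->C, B->BB, C->A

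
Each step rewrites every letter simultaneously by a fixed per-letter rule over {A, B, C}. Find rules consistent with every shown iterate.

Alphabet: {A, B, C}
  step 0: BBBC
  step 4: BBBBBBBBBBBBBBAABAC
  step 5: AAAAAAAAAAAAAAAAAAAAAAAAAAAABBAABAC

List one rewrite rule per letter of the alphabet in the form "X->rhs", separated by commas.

  step 4 ⇒ step 5: BBBBBBBBBBBBBBAABAC ⇒ AA·AA·AA·AA·AA·AA·AA·AA·AA·AA·AA·AA·AA·AA·B·B·AA·B·AC
    A ↦ B
    B ↦ AA
    C ↦ AC

A->B, B->AA, C->AC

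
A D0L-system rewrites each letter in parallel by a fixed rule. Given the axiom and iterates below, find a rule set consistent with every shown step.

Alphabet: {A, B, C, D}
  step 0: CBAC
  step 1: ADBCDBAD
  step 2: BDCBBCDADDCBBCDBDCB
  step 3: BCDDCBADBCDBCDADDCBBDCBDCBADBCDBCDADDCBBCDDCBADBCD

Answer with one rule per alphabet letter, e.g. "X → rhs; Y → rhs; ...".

  step 2 ⇒ step 3: BDCBBCDADDCBBCDBDCB ⇒ BCD·DCB·AD·BCD·BCD·AD·DCB·B·DCB·DCB·AD·BCD·BCD·AD·DCB·BCD·DCB·AD·BCD
    A ↦ B
    B ↦ BCD
    C ↦ AD
    D ↦ DCB

A->B, B->BCD, C->AD, D->DCB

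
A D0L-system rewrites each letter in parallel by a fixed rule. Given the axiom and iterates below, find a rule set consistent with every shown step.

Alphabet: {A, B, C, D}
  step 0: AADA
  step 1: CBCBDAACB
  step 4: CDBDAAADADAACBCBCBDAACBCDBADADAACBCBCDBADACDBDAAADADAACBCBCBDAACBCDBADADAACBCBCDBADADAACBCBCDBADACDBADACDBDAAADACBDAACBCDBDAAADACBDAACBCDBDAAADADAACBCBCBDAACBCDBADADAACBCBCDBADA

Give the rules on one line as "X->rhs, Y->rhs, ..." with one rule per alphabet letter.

A->CB, B->ADA, C->CDB, D->DAA

  step 0 ⇒ step 1: AADA ⇒ CB·CB·DAA·CB
    A ↦ CB
    D ↦ DAA
    B ↦ ADA  (constrained at step 1)
    C ↦ CDB  (constrained at step 1)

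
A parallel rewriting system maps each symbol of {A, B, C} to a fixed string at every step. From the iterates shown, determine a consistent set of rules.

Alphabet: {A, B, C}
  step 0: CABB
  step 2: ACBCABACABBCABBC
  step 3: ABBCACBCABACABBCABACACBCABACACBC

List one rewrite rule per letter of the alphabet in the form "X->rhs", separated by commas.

A->AB, B->AC, C->BC

  step 2 ⇒ step 3: ACBCABACABBCABBC ⇒ AB·BC·AC·BC·AB·AC·AB·BC·AB·AC·AC·BC·AB·AC·AC·BC
    A ↦ AB
    B ↦ AC
    C ↦ BC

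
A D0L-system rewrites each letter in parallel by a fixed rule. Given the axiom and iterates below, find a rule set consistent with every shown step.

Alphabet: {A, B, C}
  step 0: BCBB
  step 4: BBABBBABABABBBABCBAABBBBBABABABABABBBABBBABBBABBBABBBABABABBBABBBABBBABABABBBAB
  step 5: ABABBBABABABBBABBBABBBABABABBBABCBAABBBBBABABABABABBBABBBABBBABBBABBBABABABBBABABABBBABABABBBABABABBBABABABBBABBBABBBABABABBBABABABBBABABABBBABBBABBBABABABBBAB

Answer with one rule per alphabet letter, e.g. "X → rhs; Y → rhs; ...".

A->BB, B->AB, C->CBA

  step 4 ⇒ step 5: BBABBBABABABBBABCBAABBBBBABABABABABBBABBBABBBABBBABBBABABABBBABBBABBBABABABBBAB ⇒ AB·AB·BB·AB·AB·AB·BB·AB·BB·AB·BB·AB·AB·AB·BB·AB·CBA·AB·BB·BB·AB·AB·AB·AB·AB·BB·AB·BB·AB·BB·AB·BB·AB·BB·AB·AB·AB·BB·AB·AB·AB·BB·AB·AB·AB·BB·AB·AB·AB·BB·AB·AB·AB·BB·AB·BB·AB·BB·AB·AB·AB·BB·AB·AB·AB·BB·AB·AB·AB·BB·AB·BB·AB·BB·AB·AB·AB·BB·AB
    A ↦ BB
    B ↦ AB
    C ↦ CBA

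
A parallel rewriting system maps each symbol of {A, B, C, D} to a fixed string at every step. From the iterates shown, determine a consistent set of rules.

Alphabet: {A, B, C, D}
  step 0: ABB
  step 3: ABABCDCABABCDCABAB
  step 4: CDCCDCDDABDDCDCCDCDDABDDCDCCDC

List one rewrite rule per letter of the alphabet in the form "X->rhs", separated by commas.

A->C, B->DC, C->DD, D->AB

  step 3 ⇒ step 4: ABABCDCABABCDCABAB ⇒ C·DC·C·DC·DD·AB·DD·C·DC·C·DC·DD·AB·DD·C·DC·C·DC
    A ↦ C
    B ↦ DC
    C ↦ DD
    D ↦ AB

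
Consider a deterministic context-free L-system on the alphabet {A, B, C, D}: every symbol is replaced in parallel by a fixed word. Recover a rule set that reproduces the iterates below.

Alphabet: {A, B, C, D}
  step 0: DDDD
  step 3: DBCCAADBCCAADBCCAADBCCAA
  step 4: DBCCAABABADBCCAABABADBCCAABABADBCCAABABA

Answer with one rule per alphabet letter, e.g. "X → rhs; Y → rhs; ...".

A->BA, B->CC, C->A, D->DB

  step 3 ⇒ step 4: DBCCAADBCCAADBCCAADBCCAA ⇒ DB·CC·A·A·BA·BA·DB·CC·A·A·BA·BA·DB·CC·A·A·BA·BA·DB·CC·A·A·BA·BA
    A ↦ BA
    B ↦ CC
    C ↦ A
    D ↦ DB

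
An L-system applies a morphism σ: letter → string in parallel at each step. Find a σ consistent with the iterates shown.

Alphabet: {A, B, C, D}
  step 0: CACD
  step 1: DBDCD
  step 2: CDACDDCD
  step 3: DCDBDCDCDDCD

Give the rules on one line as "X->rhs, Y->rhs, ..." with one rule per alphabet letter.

  step 2 ⇒ step 3: CDACDDCD ⇒ D·CD·B·D·CD·CD·D·CD
    A ↦ B
    C ↦ D
    D ↦ CD
  step 1 ⇒ step 2: DBDCD ⇒ CD·A·CD·D·CD
    B ↦ A

A->B, B->A, C->D, D->CD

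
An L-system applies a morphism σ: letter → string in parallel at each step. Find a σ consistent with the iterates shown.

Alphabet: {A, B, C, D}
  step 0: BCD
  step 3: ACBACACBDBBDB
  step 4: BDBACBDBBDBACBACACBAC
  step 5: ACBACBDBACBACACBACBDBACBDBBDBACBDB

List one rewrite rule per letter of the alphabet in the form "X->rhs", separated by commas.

A->B, B->AC, C->DB, D->B

  step 4 ⇒ step 5: BDBACBDBBDBACBACACBAC ⇒ AC·B·AC·B·DB·AC·B·AC·AC·B·AC·B·DB·AC·B·DB·B·DB·AC·B·DB
    A ↦ B
    B ↦ AC
    C ↦ DB
    D ↦ B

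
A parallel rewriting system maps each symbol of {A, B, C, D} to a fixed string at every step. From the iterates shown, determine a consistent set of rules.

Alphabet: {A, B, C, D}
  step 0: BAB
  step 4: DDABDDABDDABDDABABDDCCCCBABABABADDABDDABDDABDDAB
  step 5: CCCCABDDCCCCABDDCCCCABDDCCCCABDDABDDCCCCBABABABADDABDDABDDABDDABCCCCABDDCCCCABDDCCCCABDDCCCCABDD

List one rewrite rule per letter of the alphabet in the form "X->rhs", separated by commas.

A->AB, B->DD, C->BA, D->CC

  step 4 ⇒ step 5: DDABDDABDDABDDABABDDCCCCBABABABADDABDDABDDABDDAB ⇒ CC·CC·AB·DD·CC·CC·AB·DD·CC·CC·AB·DD·CC·CC·AB·DD·AB·DD·CC·CC·BA·BA·BA·BA·DD·AB·DD·AB·DD·AB·DD·AB·CC·CC·AB·DD·CC·CC·AB·DD·CC·CC·AB·DD·CC·CC·AB·DD
    A ↦ AB
    B ↦ DD
    C ↦ BA
    D ↦ CC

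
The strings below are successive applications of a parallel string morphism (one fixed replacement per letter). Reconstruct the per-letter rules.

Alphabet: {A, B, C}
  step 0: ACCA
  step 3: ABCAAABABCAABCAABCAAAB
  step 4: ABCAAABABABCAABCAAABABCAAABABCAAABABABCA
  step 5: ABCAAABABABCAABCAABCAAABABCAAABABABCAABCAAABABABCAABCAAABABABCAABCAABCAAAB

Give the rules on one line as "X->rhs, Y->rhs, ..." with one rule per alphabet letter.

  step 4 ⇒ step 5: ABCAAABABABCAABCAAABABCAAABABCAAABABABCA ⇒ AB·CA·A·AB·AB·AB·CA·AB·CA·AB·CA·A·AB·AB·CA·A·AB·AB·AB·CA·AB·CA·A·AB·AB·AB·CA·AB·CA·A·AB·AB·AB·CA·AB·CA·AB·CA·A·AB
    A ↦ AB
    B ↦ CA
    C ↦ A

A->AB, B->CA, C->A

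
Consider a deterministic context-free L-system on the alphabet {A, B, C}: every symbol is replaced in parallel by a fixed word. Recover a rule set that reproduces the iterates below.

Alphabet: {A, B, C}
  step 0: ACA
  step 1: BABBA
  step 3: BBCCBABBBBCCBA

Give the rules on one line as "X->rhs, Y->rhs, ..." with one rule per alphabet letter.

  step 0 ⇒ step 1: ACA ⇒ BA·B·BA
    A ↦ BA
    C ↦ B
    B ↦ CC  (constrained at step 1)

A->BA, B->CC, C->B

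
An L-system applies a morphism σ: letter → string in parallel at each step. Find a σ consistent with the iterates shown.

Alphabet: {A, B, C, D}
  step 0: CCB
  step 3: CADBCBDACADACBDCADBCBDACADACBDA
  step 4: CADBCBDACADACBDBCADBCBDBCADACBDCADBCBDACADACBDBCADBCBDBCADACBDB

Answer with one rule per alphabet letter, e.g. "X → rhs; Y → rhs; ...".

A->B, B->A, C->CAD, D->CBD

  step 3 ⇒ step 4: CADBCBDACADACBDCADBCBDACADACBDA ⇒ CAD·B·CBD·A·CAD·A·CBD·B·CAD·B·CBD·B·CAD·A·CBD·CAD·B·CBD·A·CAD·A·CBD·B·CAD·B·CBD·B·CAD·A·CBD·B
    A ↦ B
    B ↦ A
    C ↦ CAD
    D ↦ CBD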